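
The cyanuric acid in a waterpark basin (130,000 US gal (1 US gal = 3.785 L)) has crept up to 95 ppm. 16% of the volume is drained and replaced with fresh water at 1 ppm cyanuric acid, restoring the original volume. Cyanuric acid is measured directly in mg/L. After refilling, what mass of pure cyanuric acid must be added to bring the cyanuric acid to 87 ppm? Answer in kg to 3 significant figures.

Volume: 130,000 US gal × 3.785 L/gal = 492,050 L.
After draining 16% and refilling: 95 × 0.84 + 1 × 0.16 = 79.96 ppm.
Deficit to target: 87 − 79.96 = 7.04 mg/L.
Mass: 7.04 mg/L × 492,050 L = 3464 g cyanuric acid.

3.46 kg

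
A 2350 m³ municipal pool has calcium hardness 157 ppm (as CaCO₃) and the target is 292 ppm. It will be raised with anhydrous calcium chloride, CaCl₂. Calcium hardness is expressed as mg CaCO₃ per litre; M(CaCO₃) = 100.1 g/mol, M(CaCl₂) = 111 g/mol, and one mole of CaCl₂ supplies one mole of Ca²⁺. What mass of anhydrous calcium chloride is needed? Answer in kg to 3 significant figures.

352 kg

Volume: 2350 m³ = 2,350,000 L.
Hardness to add: (292 − 157) = 135 mg/L as CaCO₃ × 2,350,000 L = 317,200 g as CaCO₃.
Moles of Ca²⁺ (1 mol Ca²⁺ ≡ 1 mol CaCO₃): 317,200 / 100.1 g/mol = 3169 mol.
Mass of CaCl₂: 3169 × 111 = 351,800 g.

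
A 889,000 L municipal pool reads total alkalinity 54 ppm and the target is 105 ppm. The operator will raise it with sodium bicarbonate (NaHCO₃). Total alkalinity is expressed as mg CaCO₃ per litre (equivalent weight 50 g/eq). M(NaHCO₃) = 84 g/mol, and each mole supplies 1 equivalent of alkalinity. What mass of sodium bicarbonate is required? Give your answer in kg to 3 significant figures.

Alkalinity to add: (105 − 54) = 51 mg/L as CaCO₃ × 889,000 L = 45,340 g as CaCO₃.
Equivalents: 45,340 g ÷ 50 g/eq = 906.8 eq.
NaHCO₃ supplies 1 eq per mole → 906.8 mol.
Mass: 906.8 mol × 84 g/mol = 76,170 g.

76.2 kg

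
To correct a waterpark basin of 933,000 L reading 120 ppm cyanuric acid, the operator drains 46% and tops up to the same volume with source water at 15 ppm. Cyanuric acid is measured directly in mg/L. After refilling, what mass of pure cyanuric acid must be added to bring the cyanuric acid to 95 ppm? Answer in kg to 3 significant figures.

21.7 kg

After draining 46% and refilling: 120 × 0.54 + 15 × 0.46 = 71.7 ppm.
Deficit to target: 95 − 71.7 = 23.3 mg/L.
Mass: 23.3 mg/L × 933,000 L = 21,740 g cyanuric acid.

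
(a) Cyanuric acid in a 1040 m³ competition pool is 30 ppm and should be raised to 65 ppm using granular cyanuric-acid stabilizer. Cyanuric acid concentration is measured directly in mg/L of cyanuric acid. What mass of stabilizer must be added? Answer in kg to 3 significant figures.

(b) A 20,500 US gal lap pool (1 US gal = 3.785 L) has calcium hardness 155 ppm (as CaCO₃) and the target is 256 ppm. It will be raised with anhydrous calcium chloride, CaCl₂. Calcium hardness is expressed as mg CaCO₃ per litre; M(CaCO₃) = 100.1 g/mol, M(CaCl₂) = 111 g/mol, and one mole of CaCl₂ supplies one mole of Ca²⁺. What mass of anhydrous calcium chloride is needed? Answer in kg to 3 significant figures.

(a) 36.4 kg; (b) 8.69 kg

(a) Volume: 1040 m³ = 1,040,000 L.
(a) CYA to add: (65 − 30) = 35 mg/L × 1,040,000 L = 36,400 g cyanuric acid.

(b) Volume: 20,500 US gal × 3.785 L/gal = 77,592 L.
(b) Hardness to add: (256 − 155) = 101 mg/L as CaCO₃ × 77,592 L = 7837 g as CaCO₃.
(b) Moles of Ca²⁺ (1 mol Ca²⁺ ≡ 1 mol CaCO₃): 7837 / 100.1 g/mol = 78.29 mol.
(b) Mass of CaCl₂: 78.29 × 111 = 8690 g.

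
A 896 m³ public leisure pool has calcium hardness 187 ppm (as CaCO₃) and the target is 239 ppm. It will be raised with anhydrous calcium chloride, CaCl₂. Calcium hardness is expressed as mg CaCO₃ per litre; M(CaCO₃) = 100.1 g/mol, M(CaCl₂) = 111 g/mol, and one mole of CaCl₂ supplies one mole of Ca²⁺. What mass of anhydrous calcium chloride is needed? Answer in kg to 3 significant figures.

51.7 kg

Volume: 896 m³ = 896,000 L.
Hardness to add: (239 − 187) = 52 mg/L as CaCO₃ × 896,000 L = 46,590 g as CaCO₃.
Moles of Ca²⁺ (1 mol Ca²⁺ ≡ 1 mol CaCO₃): 46,590 / 100.1 g/mol = 465.5 mol.
Mass of CaCl₂: 465.5 × 111 = 51,670 g.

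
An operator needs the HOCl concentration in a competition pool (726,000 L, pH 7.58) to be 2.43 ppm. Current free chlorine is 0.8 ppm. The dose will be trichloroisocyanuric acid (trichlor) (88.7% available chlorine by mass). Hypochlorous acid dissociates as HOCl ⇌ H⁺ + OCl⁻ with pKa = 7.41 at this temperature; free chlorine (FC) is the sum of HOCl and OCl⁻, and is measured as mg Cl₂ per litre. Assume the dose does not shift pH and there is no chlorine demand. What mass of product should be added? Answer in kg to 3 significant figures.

[OCl⁻]/[HOCl] = 10^(pH − pKa) = 10^(7.58 − 7.41) = 1.479; fraction as HOCl = 1/(1 + 1.479) = 0.4034.
Free chlorine required for 2.43 ppm HOCl: 2.43 / 0.4034 = 6.024 ppm.
FC to add: 6.024 − 0.8 = 5.224 mg/L as Cl₂.
Cl₂ equivalent: 5.224 mg/L × 726,000 L = 3793 g.
Product at 88.7% available Cl: 3793 / 0.887 = 4276 g.

4.28 kg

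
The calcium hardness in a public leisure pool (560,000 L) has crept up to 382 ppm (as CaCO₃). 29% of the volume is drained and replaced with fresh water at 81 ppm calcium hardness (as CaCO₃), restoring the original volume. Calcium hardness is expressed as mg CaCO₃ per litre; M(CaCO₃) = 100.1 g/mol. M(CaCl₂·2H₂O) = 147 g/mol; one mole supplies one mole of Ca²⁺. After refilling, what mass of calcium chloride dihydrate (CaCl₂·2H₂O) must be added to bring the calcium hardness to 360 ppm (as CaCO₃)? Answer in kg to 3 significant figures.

53.7 kg

After draining 29% and refilling: 382 × 0.71 + 81 × 0.29 = 294.71 ppm.
Deficit to target: 360 − 294.71 = 65.29 mg/L.
As CaCO₃: 65.29 mg/L × 560,000 L = 36,560 g; ÷ 100.1 = 365.3 mol Ca²⁺.
Mass: 365.3 × 147 = 53,690 g.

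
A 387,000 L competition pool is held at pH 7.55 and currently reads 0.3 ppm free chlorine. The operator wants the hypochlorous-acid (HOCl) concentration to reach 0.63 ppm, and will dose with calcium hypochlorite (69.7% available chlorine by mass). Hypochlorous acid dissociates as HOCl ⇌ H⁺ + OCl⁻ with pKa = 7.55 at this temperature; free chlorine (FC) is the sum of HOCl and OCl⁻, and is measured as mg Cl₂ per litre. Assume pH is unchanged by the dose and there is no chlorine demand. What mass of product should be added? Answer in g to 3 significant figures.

[OCl⁻]/[HOCl] = 10^(pH − pKa) = 10^(7.55 − 7.55) = 1; fraction as HOCl = 1/(1 + 1) = 0.5.
Free chlorine required for 0.63 ppm HOCl: 0.63 / 0.5 = 1.26 ppm.
FC to add: 1.26 − 0.3 = 0.96 mg/L as Cl₂.
Cl₂ equivalent: 0.96 mg/L × 387,000 L = 371.5 g.
Product at 69.7% available Cl: 371.5 / 0.697 = 533 g.

533 g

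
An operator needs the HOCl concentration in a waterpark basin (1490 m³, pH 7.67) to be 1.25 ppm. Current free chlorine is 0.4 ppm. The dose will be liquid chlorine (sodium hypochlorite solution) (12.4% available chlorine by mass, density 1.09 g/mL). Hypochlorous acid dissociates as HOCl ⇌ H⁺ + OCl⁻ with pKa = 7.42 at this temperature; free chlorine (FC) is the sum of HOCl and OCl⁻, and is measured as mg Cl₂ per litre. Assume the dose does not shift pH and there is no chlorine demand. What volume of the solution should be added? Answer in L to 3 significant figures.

Volume: 1490 m³ = 1,490,000 L.
[OCl⁻]/[HOCl] = 10^(pH − pKa) = 10^(7.67 − 7.42) = 1.778; fraction as HOCl = 1/(1 + 1.778) = 0.3599.
Free chlorine required for 1.25 ppm HOCl: 1.25 / 0.3599 = 3.473 ppm.
FC to add: 3.473 − 0.4 = 3.073 mg/L as Cl₂.
Cl₂ equivalent: 3.073 mg/L × 1,490,000 L = 4579 g.
Product at 12.4% available Cl: 4579 / 0.124 = 36,920 g.
Volume: 36,920 g ÷ 1.09 g/mL = 33,880 mL.

33.9 L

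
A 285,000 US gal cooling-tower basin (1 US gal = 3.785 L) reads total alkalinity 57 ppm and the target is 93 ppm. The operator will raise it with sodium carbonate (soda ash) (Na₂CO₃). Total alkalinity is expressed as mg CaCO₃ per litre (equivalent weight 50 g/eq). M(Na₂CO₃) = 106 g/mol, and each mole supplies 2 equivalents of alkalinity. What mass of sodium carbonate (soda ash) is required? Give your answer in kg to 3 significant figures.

Volume: 285,000 US gal × 3.785 L/gal = 1,078,725 L.
Alkalinity to add: (93 − 57) = 36 mg/L as CaCO₃ × 1,078,725 L = 38,830 g as CaCO₃.
Equivalents: 38,830 g ÷ 50 g/eq = 776.7 eq.
Each mole of Na₂CO₃ supplies 2 eq, so 776.7 / 2 = 388.3 mol.
Mass: 388.3 mol × 106 g/mol = 41,160 g.

41.2 kg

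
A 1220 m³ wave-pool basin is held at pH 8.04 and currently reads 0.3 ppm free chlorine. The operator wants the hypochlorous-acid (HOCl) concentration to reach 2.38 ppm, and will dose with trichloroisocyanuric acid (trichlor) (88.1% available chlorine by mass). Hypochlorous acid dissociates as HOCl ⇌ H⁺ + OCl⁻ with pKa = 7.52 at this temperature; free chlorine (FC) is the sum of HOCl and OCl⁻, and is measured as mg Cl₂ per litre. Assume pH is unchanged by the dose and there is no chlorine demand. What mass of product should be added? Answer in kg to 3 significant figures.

Volume: 1220 m³ = 1,220,000 L.
[OCl⁻]/[HOCl] = 10^(pH − pKa) = 10^(8.04 − 7.52) = 3.311; fraction as HOCl = 1/(1 + 3.311) = 0.2319.
Free chlorine required for 2.38 ppm HOCl: 2.38 / 0.2319 = 10.26 ppm.
FC to add: 10.26 − 0.3 = 9.961 mg/L as Cl₂.
Cl₂ equivalent: 9.961 mg/L × 1,220,000 L = 12,150 g.
Product at 88.1% available Cl: 12,150 / 0.881 = 13,790 g.

13.8 kg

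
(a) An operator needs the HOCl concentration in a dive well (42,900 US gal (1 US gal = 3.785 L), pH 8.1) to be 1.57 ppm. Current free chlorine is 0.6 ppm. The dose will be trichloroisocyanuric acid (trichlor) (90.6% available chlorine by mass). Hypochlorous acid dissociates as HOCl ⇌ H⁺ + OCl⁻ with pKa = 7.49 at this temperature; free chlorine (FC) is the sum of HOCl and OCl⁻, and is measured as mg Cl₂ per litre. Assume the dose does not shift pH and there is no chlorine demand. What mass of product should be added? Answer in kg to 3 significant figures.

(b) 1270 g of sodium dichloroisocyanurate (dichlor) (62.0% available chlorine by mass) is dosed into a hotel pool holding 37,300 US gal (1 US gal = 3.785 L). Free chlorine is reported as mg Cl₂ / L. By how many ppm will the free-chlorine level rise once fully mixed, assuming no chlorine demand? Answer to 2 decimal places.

(a) Volume: 42,900 US gal × 3.785 L/gal = 162,376 L.
(a) [OCl⁻]/[HOCl] = 10^(pH − pKa) = 10^(8.1 − 7.49) = 4.074; fraction as HOCl = 1/(1 + 4.074) = 0.1971.
(a) Free chlorine required for 1.57 ppm HOCl: 1.57 / 0.1971 = 7.966 ppm.
(a) FC to add: 7.966 − 0.6 = 7.366 mg/L as Cl₂.
(a) Cl₂ equivalent: 7.366 mg/L × 162,376 L = 1196 g.
(a) Product at 90.6% available Cl: 1196 / 0.906 = 1320 g.

(b) Volume: 37,300 US gal × 3.785 L/gal = 141,180 L.
(b) Available chlorine delivered: 1270 g × 0.62 = 787.4 g as Cl₂.
(b) Concentration rise: 787.4 g / 141,180 L = 5.577 mg/L = 5.58 ppm.

(a) 1.32 kg; (b) 5.58 ppm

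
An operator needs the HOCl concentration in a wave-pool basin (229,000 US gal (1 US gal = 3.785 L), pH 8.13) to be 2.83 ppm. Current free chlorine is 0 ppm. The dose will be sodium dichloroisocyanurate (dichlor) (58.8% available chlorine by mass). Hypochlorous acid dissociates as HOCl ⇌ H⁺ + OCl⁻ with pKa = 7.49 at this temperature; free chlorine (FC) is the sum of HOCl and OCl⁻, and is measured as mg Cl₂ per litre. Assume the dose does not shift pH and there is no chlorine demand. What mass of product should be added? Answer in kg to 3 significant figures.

22.4 kg

Volume: 229,000 US gal × 3.785 L/gal = 866,765 L.
[OCl⁻]/[HOCl] = 10^(pH − pKa) = 10^(8.13 − 7.49) = 4.365; fraction as HOCl = 1/(1 + 4.365) = 0.1864.
Free chlorine required for 2.83 ppm HOCl: 2.83 / 0.1864 = 15.18 ppm.
FC to add: 15.18 − 0 = 15.18 mg/L as Cl₂.
Cl₂ equivalent: 15.18 mg/L × 866,765 L = 13,160 g.
Product at 58.8% available Cl: 13,160 / 0.588 = 22,380 g.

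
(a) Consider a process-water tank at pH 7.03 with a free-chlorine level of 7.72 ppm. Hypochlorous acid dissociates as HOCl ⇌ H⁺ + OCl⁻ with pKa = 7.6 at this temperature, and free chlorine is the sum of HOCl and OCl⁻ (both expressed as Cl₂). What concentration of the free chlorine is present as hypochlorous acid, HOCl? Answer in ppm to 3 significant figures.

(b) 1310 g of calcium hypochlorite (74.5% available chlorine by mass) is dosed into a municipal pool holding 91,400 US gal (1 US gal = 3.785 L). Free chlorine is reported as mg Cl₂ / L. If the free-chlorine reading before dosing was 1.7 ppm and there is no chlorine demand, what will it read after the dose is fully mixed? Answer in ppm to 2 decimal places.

(a) 6.08 ppm; (b) 4.52 ppm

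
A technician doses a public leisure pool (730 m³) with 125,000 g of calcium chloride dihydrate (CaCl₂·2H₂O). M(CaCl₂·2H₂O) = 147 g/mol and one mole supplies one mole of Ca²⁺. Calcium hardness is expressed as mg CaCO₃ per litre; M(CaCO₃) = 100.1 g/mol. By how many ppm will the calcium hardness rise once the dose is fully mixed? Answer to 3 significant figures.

Volume: 730 m³ = 730,000 L.
Moles of Ca²⁺: 125,000 g ÷ 147 g/mol = 850.3 mol.
As CaCO₃: 850.3 mol × 100.1 g/mol = 85,120 g.
Rise: 85,120 g / 730,000 L × 1000 = 116.6 mg/L.

117 ppm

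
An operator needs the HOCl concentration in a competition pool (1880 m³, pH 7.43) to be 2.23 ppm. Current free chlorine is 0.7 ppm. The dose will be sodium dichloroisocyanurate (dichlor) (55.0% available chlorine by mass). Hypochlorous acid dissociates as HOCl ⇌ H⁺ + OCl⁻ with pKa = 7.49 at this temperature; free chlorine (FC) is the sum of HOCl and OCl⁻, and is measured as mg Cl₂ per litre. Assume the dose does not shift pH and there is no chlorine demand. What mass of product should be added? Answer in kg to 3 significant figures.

11.9 kg

Volume: 1880 m³ = 1,880,000 L.
[OCl⁻]/[HOCl] = 10^(pH − pKa) = 10^(7.43 − 7.49) = 0.871; fraction as HOCl = 1/(1 + 0.871) = 0.5345.
Free chlorine required for 2.23 ppm HOCl: 2.23 / 0.5345 = 4.172 ppm.
FC to add: 4.172 − 0.7 = 3.472 mg/L as Cl₂.
Cl₂ equivalent: 3.472 mg/L × 1,880,000 L = 6528 g.
Product at 55.0% available Cl: 6528 / 0.55 = 11,870 g.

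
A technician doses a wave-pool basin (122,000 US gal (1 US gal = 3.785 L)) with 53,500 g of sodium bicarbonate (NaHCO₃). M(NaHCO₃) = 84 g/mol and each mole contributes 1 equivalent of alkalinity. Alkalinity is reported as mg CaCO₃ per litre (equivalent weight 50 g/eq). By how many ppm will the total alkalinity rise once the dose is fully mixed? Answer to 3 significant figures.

69.0 ppm

Volume: 122,000 US gal × 3.785 L/gal = 461,770 L.
Moles of NaHCO₃: 53,500 g ÷ 84 g/mol = 636.9 mol → 636.9 eq of alkalinity.
As CaCO₃: 636.9 eq × 50 g/eq = 31,850 g.
Rise: 31,850 g / 461,770 L × 1000 = 68.96 mg/L.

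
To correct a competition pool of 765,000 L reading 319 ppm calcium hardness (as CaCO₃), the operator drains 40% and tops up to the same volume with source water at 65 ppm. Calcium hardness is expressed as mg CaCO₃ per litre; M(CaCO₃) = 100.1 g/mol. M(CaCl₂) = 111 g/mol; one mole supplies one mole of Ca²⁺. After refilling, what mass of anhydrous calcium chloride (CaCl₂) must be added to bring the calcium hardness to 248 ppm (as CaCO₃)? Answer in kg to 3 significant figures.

After draining 40% and refilling: 319 × 0.60 + 65 × 0.40 = 217.4 ppm.
Deficit to target: 248 − 217.4 = 30.6 mg/L.
As CaCO₃: 30.6 mg/L × 765,000 L = 23,410 g; ÷ 100.1 = 233.9 mol Ca²⁺.
Mass: 233.9 × 111 = 25,960 g.

26.0 kg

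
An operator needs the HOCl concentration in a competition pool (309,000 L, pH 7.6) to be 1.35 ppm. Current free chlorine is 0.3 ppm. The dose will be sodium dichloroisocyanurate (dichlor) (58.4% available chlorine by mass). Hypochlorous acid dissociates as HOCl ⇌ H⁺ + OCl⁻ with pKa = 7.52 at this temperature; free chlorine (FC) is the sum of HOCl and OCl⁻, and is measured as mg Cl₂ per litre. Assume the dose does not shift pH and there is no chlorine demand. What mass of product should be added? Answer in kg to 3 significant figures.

1.41 kg

[OCl⁻]/[HOCl] = 10^(pH − pKa) = 10^(7.6 − 7.52) = 1.202; fraction as HOCl = 1/(1 + 1.202) = 0.4541.
Free chlorine required for 1.35 ppm HOCl: 1.35 / 0.4541 = 2.973 ppm.
FC to add: 2.973 − 0.3 = 2.673 mg/L as Cl₂.
Cl₂ equivalent: 2.673 mg/L × 309,000 L = 826 g.
Product at 58.4% available Cl: 826 / 0.584 = 1414 g.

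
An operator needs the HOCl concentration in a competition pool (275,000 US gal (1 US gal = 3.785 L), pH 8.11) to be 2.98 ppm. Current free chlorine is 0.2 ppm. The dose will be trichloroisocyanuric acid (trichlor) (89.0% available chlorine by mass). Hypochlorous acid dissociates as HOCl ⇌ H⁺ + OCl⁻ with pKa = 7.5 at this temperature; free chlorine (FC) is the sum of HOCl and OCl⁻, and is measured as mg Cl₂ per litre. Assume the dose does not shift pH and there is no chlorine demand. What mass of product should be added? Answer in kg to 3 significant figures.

17.4 kg

Volume: 275,000 US gal × 3.785 L/gal = 1,040,875 L.
[OCl⁻]/[HOCl] = 10^(pH − pKa) = 10^(8.11 − 7.5) = 4.074; fraction as HOCl = 1/(1 + 4.074) = 0.1971.
Free chlorine required for 2.98 ppm HOCl: 2.98 / 0.1971 = 15.12 ppm.
FC to add: 15.12 − 0.2 = 14.92 mg/L as Cl₂.
Cl₂ equivalent: 14.92 mg/L × 1,040,875 L = 15,530 g.
Product at 89.0% available Cl: 15,530 / 0.89 = 17,450 g.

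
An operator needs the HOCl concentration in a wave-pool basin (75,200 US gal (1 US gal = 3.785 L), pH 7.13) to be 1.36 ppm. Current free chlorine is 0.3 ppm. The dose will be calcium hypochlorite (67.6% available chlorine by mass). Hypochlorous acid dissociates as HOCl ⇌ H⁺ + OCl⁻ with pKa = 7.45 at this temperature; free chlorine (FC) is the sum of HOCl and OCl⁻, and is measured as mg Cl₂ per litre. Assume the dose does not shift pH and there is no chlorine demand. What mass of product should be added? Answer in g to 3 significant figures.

Volume: 75,200 US gal × 3.785 L/gal = 284,632 L.
[OCl⁻]/[HOCl] = 10^(pH − pKa) = 10^(7.13 − 7.45) = 0.4786; fraction as HOCl = 1/(1 + 0.4786) = 0.6763.
Free chlorine required for 1.36 ppm HOCl: 1.36 / 0.6763 = 2.011 ppm.
FC to add: 2.011 − 0.3 = 1.711 mg/L as Cl₂.
Cl₂ equivalent: 1.711 mg/L × 284,632 L = 487 g.
Product at 67.6% available Cl: 487 / 0.676 = 720.4 g.

720 g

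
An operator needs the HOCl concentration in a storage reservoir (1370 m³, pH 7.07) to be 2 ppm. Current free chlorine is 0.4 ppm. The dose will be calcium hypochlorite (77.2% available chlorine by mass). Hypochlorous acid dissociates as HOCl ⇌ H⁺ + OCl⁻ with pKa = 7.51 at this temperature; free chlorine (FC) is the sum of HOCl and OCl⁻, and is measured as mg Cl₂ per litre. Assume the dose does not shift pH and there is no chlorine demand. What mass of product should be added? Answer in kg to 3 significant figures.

Volume: 1370 m³ = 1,370,000 L.
[OCl⁻]/[HOCl] = 10^(pH − pKa) = 10^(7.07 − 7.51) = 0.3631; fraction as HOCl = 1/(1 + 0.3631) = 0.7336.
Free chlorine required for 2 ppm HOCl: 2 / 0.7336 = 2.726 ppm.
FC to add: 2.726 − 0.4 = 2.326 mg/L as Cl₂.
Cl₂ equivalent: 2.326 mg/L × 1,370,000 L = 3187 g.
Product at 77.2% available Cl: 3187 / 0.772 = 4128 g.

4.13 kg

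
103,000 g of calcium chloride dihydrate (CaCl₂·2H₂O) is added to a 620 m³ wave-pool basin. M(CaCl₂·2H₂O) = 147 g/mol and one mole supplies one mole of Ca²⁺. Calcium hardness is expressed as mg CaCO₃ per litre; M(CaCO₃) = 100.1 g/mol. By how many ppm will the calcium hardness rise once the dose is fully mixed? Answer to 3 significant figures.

Volume: 620 m³ = 620,000 L.
Moles of Ca²⁺: 103,000 g ÷ 147 g/mol = 700.7 mol.
As CaCO₃: 700.7 mol × 100.1 g/mol = 70,140 g.
Rise: 70,140 g / 620,000 L × 1000 = 113.1 mg/L.

113 ppm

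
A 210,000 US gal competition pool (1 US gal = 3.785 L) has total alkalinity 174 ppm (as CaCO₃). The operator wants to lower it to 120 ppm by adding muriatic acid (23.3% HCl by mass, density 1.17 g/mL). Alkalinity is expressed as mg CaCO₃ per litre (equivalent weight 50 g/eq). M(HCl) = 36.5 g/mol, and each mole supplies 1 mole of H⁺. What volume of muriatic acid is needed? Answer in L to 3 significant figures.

Volume: 210,000 US gal × 3.785 L/gal = 794,850 L.
Alkalinity to neutralize: (174 − 120) = 54 mg/L as CaCO₃ × 794,850 L = 42,920 g as CaCO₃.
Equivalents of H⁺ required: 42,920 ÷ 50 g/eq = 858.4 eq = 858.4 mol HCl.
Mass of HCl: 858.4 × 36.5 = 31,330 g.
Mass of 23.3% solution: 31,330 / 0.233 = 134,500 g.
Volume: 134,500 g ÷ 1.17 g/mL = 114,900 mL.

115 L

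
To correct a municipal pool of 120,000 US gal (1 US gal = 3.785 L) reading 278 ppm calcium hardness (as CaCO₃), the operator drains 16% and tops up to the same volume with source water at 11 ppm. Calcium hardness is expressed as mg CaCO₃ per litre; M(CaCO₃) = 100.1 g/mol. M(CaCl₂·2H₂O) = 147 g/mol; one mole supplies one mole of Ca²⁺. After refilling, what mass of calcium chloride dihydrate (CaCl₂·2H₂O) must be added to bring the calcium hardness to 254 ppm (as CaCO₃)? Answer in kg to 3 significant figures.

12.5 kg

Volume: 120,000 US gal × 3.785 L/gal = 454,200 L.
After draining 16% and refilling: 278 × 0.84 + 11 × 0.16 = 235.28 ppm.
Deficit to target: 254 − 235.28 = 18.72 mg/L.
As CaCO₃: 18.72 mg/L × 454,200 L = 8503 g; ÷ 100.1 = 84.94 mol Ca²⁺.
Mass: 84.94 × 147 = 12,490 g.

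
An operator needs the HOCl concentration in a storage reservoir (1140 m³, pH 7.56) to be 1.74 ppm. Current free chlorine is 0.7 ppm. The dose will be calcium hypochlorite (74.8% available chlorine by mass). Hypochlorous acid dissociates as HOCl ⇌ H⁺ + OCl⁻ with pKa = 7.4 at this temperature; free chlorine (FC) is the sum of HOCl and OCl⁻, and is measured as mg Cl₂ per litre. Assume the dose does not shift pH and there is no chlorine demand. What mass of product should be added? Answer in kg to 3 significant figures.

5.42 kg

Volume: 1140 m³ = 1,140,000 L.
[OCl⁻]/[HOCl] = 10^(pH − pKa) = 10^(7.56 − 7.4) = 1.445; fraction as HOCl = 1/(1 + 1.445) = 0.4089.
Free chlorine required for 1.74 ppm HOCl: 1.74 / 0.4089 = 4.255 ppm.
FC to add: 4.255 − 0.7 = 3.555 mg/L as Cl₂.
Cl₂ equivalent: 3.555 mg/L × 1,140,000 L = 4053 g.
Product at 74.8% available Cl: 4053 / 0.748 = 5418 g.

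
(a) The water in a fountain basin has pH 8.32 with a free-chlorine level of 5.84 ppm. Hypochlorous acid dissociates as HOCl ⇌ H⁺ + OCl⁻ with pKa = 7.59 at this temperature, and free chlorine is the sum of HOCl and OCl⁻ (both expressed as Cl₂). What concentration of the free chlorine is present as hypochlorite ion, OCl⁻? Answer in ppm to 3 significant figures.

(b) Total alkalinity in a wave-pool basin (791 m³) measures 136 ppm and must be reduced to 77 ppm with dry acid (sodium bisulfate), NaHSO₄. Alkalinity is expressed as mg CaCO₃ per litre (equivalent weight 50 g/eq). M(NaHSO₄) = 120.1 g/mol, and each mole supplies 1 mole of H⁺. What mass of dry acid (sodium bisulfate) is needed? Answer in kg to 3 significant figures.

(a) [OCl⁻]/[HOCl] = 10^(pH − pKa) = 10^(8.32 − 7.59) = 10^0.73 = 5.37.
(a) Fraction as HOCl = 1 / (1 + 5.37) = 0.157.
(a) OCl⁻ = (1 − 0.157) × 5.84 ppm = 4.923 ppm.

(b) Volume: 791 m³ = 791,000 L.
(b) Alkalinity to neutralize: (136 − 77) = 59 mg/L as CaCO₃ × 791,000 L = 46,670 g as CaCO₃.
(b) Equivalents of H⁺ required: 46,670 ÷ 50 g/eq = 933.4 eq = 933.4 mol NaHSO₄.
(b) Mass of NaHSO₄: 933.4 × 120.1 = 112,100 g.

(a) 4.92 ppm; (b) 112 kg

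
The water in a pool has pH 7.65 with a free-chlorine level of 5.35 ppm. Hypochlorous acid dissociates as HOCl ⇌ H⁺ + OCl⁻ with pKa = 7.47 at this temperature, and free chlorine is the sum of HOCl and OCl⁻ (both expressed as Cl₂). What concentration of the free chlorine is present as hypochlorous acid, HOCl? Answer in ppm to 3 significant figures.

2.13 ppm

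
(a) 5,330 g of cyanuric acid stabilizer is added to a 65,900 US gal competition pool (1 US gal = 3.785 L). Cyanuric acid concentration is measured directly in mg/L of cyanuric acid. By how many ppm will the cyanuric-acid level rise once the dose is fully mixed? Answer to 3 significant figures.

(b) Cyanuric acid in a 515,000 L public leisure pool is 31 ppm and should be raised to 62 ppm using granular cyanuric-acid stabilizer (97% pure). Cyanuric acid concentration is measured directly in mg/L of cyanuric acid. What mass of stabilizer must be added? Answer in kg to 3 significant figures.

(a) 21.4 ppm; (b) 16.5 kg

(a) Volume: 65,900 US gal × 3.785 L/gal = 249,432 L.
(a) Rise: 5,330 g / 249,432 L × 1000 = 21.37 mg/L.

(b) CYA to add: (62 − 31) = 31 mg/L × 515,000 L = 15,960 g cyanuric acid.
(b) At 97% purity: 15,960 / 0.97 = 16,460 g product.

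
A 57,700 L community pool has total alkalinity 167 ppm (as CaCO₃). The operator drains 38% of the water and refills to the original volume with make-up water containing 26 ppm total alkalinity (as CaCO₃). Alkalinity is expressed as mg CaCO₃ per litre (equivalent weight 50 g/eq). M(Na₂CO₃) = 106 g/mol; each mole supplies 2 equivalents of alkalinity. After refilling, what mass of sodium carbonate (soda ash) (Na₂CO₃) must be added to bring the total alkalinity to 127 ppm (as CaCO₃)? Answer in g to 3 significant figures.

After draining 38% and refilling: 167 × 0.62 + 26 × 0.38 = 113.42 ppm.
Deficit to target: 127 − 113.42 = 13.58 mg/L.
As CaCO₃: 13.58 mg/L × 57,700 L = 783.6 g; ÷ 50 g/eq ÷ 2 = 7.836 mol Na₂CO₃.
Mass: 7.836 × 106 = 830.6 g.

831 g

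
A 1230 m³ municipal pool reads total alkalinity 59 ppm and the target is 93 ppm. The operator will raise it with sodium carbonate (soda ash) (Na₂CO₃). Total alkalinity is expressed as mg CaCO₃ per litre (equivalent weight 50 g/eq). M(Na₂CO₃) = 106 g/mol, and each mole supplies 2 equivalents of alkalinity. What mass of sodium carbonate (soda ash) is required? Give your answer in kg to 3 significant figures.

Volume: 1230 m³ = 1,230,000 L.
Alkalinity to add: (93 − 59) = 34 mg/L as CaCO₃ × 1,230,000 L = 41,820 g as CaCO₃.
Equivalents: 41,820 g ÷ 50 g/eq = 836.4 eq.
Each mole of Na₂CO₃ supplies 2 eq, so 836.4 / 2 = 418.2 mol.
Mass: 418.2 mol × 106 g/mol = 44,330 g.

44.3 kg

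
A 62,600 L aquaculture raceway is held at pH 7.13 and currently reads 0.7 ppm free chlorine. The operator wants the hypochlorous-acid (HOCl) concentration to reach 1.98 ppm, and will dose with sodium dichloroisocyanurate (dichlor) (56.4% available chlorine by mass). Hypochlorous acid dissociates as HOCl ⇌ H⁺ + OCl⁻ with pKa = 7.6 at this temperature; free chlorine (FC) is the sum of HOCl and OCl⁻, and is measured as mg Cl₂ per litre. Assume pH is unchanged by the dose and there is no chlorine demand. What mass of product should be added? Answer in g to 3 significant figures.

217 g

[OCl⁻]/[HOCl] = 10^(pH − pKa) = 10^(7.13 − 7.6) = 0.3388; fraction as HOCl = 1/(1 + 0.3388) = 0.7469.
Free chlorine required for 1.98 ppm HOCl: 1.98 / 0.7469 = 2.651 ppm.
FC to add: 2.651 − 0.7 = 1.951 mg/L as Cl₂.
Cl₂ equivalent: 1.951 mg/L × 62,600 L = 122.1 g.
Product at 56.4% available Cl: 122.1 / 0.564 = 216.5 g.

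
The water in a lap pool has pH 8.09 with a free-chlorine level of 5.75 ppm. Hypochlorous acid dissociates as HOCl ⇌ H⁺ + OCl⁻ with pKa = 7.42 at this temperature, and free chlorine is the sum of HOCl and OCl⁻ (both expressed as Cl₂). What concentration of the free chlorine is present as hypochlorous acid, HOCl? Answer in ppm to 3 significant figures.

[OCl⁻]/[HOCl] = 10^(pH − pKa) = 10^(8.09 − 7.42) = 10^0.67 = 4.677.
Fraction as HOCl = 1 / (1 + 4.677) = 0.1761.
HOCl = 0.1761 × 5.75 ppm = 1.013 ppm.

1.01 ppm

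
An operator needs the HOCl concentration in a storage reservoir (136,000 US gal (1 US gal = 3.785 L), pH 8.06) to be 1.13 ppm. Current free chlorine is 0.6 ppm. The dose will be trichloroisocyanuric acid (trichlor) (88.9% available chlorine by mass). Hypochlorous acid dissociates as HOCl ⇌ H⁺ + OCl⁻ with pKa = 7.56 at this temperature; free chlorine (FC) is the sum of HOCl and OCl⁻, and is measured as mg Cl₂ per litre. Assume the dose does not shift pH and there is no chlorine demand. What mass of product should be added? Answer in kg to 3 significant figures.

2.38 kg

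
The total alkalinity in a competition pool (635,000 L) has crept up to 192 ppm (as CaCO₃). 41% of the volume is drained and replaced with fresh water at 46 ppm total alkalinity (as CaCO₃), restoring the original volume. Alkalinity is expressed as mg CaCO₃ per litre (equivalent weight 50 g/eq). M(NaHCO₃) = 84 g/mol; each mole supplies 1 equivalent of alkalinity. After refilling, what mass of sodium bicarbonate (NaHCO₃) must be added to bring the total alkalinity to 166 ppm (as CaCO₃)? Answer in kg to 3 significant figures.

36.1 kg

After draining 41% and refilling: 192 × 0.59 + 46 × 0.41 = 132.14 ppm.
Deficit to target: 166 − 132.14 = 33.86 mg/L.
As CaCO₃: 33.86 mg/L × 635,000 L = 21,500 g; ÷ 50 g/eq ÷ 1 = 430 mol NaHCO₃.
Mass: 430 × 84 = 36,120 g.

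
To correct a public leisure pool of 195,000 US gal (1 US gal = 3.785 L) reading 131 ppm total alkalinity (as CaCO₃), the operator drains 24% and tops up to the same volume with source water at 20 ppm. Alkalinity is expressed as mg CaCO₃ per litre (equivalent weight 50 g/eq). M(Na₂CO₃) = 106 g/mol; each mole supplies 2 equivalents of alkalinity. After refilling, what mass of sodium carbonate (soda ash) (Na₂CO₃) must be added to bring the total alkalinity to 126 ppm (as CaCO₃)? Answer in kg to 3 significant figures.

16.9 kg

Volume: 195,000 US gal × 3.785 L/gal = 738,075 L.
After draining 24% and refilling: 131 × 0.76 + 20 × 0.24 = 104.36 ppm.
Deficit to target: 126 − 104.36 = 21.64 mg/L.
As CaCO₃: 21.64 mg/L × 738,075 L = 15,970 g; ÷ 50 g/eq ÷ 2 = 159.7 mol Na₂CO₃.
Mass: 159.7 × 106 = 16,930 g.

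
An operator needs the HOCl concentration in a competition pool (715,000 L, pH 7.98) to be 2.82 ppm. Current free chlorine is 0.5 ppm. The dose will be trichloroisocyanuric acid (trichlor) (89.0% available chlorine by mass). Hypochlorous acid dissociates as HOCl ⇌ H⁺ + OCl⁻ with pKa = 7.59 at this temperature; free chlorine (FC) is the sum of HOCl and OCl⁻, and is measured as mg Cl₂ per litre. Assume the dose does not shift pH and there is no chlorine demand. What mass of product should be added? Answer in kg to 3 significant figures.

7.42 kg

[OCl⁻]/[HOCl] = 10^(pH − pKa) = 10^(7.98 − 7.59) = 2.455; fraction as HOCl = 1/(1 + 2.455) = 0.2895.
Free chlorine required for 2.82 ppm HOCl: 2.82 / 0.2895 = 9.742 ppm.
FC to add: 9.742 − 0.5 = 9.242 mg/L as Cl₂.
Cl₂ equivalent: 9.242 mg/L × 715,000 L = 6608 g.
Product at 89.0% available Cl: 6608 / 0.89 = 7425 g.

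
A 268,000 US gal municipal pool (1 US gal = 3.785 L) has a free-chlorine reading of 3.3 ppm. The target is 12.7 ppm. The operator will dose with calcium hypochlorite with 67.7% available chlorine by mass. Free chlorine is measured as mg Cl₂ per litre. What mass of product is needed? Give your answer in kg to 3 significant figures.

14.1 kg

Volume: 268,000 US gal × 3.785 L/gal = 1,014,380 L.
Chlorine deficit: 12.7 − 3.3 = 9.4 ppm = 9.4 mg/L as Cl₂.
Cl₂ equivalent needed: 9.4 mg/L × 1,014,380 L = 9,535,000 mg = 9535 g.
Product at 67.7% available chlorine: 9535 / 0.677 = 14,080 g.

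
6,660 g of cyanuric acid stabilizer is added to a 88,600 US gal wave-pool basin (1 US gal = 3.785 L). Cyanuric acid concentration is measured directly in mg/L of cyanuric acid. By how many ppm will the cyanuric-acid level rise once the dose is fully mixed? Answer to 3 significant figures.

19.9 ppm

Volume: 88,600 US gal × 3.785 L/gal = 335,351 L.
Rise: 6,660 g / 335,351 L × 1000 = 19.86 mg/L.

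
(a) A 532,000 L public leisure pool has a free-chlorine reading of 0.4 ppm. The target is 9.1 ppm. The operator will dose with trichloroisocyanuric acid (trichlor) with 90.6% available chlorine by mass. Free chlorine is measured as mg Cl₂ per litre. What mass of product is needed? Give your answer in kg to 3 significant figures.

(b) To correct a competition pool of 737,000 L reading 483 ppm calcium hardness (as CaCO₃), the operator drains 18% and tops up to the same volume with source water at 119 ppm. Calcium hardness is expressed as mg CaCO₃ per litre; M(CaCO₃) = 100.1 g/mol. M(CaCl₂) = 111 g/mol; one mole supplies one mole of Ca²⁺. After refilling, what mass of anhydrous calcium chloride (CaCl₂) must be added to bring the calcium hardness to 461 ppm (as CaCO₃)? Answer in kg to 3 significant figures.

(a) Chlorine deficit: 9.1 − 0.4 = 8.7 ppm = 8.7 mg/L as Cl₂.
(a) Cl₂ equivalent needed: 8.7 mg/L × 532,000 L = 4,628,000 mg = 4628 g.
(a) Product at 90.6% available chlorine: 4628 / 0.906 = 5109 g.

(b) After draining 18% and refilling: 483 × 0.82 + 119 × 0.18 = 417.48 ppm.
(b) Deficit to target: 461 − 417.48 = 43.52 mg/L.
(b) As CaCO₃: 43.52 mg/L × 737,000 L = 32,070 g; ÷ 100.1 = 320.4 mol Ca²⁺.
(b) Mass: 320.4 × 111 = 35,570 g.

(a) 5.11 kg; (b) 35.6 kg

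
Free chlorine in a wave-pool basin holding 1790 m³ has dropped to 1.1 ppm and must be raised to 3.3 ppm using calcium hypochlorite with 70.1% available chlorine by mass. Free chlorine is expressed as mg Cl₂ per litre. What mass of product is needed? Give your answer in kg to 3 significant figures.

5.62 kg

Volume: 1790 m³ = 1,790,000 L.
Chlorine deficit: 3.3 − 1.1 = 2.2 ppm = 2.2 mg/L as Cl₂.
Cl₂ equivalent needed: 2.2 mg/L × 1,790,000 L = 3,938,000 mg = 3938 g.
Product at 70.1% available chlorine: 3938 / 0.701 = 5618 g.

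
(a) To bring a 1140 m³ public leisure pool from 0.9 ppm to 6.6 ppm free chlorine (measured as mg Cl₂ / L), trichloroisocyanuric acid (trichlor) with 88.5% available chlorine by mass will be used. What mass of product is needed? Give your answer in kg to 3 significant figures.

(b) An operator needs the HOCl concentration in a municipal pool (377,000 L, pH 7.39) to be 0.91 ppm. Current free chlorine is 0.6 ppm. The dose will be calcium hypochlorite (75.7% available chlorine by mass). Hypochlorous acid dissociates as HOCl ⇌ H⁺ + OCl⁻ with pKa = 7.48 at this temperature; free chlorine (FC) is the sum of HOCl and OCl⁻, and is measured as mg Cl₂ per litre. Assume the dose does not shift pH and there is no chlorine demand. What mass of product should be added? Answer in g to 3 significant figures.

(a) 7.34 kg; (b) 523 g

(a) Volume: 1140 m³ = 1,140,000 L.
(a) Chlorine deficit: 6.6 − 0.9 = 5.7 ppm = 5.7 mg/L as Cl₂.
(a) Cl₂ equivalent needed: 5.7 mg/L × 1,140,000 L = 6,498,000 mg = 6498 g.
(a) Product at 88.5% available chlorine: 6498 / 0.885 = 7342 g.

(b) [OCl⁻]/[HOCl] = 10^(pH − pKa) = 10^(7.39 − 7.48) = 0.8128; fraction as HOCl = 1/(1 + 0.8128) = 0.5516.
(b) Free chlorine required for 0.91 ppm HOCl: 0.91 / 0.5516 = 1.65 ppm.
(b) FC to add: 1.65 − 0.6 = 1.05 mg/L as Cl₂.
(b) Cl₂ equivalent: 1.05 mg/L × 377,000 L = 395.7 g.
(b) Product at 75.7% available Cl: 395.7 / 0.757 = 522.8 g.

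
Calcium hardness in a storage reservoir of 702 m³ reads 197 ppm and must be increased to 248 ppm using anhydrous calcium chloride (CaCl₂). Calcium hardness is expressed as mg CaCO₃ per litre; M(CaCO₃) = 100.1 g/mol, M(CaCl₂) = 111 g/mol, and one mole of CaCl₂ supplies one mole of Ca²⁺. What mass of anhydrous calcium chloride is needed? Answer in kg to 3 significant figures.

39.7 kg

Volume: 702 m³ = 702,000 L.
Hardness to add: (248 − 197) = 51 mg/L as CaCO₃ × 702,000 L = 35,800 g as CaCO₃.
Moles of Ca²⁺ (1 mol Ca²⁺ ≡ 1 mol CaCO₃): 35,800 / 100.1 g/mol = 357.7 mol.
Mass of CaCl₂: 357.7 × 111 = 39,700 g.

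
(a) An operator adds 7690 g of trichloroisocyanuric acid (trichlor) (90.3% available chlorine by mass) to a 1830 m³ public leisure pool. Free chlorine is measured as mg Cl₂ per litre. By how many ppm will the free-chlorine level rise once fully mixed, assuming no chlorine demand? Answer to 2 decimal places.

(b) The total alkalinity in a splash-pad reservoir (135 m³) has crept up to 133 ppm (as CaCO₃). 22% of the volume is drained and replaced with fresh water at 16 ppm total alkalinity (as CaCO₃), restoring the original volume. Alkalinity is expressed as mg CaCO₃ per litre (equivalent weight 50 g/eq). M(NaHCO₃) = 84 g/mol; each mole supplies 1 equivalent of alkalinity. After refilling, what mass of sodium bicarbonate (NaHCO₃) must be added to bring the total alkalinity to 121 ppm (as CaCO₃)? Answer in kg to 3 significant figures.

(a) 3.79 ppm; (b) 3.12 kg

(a) Volume: 1830 m³ = 1,830,000 L.
(a) Available chlorine delivered: 7690 g × 0.903 = 6944 g as Cl₂.
(a) Concentration rise: 6944 g / 1,830,000 L = 3.795 mg/L = 3.79 ppm.

(b) Volume: 135 m³ = 135,000 L.
(b) After draining 22% and refilling: 133 × 0.78 + 16 × 0.22 = 107.26 ppm.
(b) Deficit to target: 121 − 107.26 = 13.74 mg/L.
(b) As CaCO₃: 13.74 mg/L × 135,000 L = 1855 g; ÷ 50 g/eq ÷ 1 = 37.1 mol NaHCO₃.
(b) Mass: 37.1 × 84 = 3116 g.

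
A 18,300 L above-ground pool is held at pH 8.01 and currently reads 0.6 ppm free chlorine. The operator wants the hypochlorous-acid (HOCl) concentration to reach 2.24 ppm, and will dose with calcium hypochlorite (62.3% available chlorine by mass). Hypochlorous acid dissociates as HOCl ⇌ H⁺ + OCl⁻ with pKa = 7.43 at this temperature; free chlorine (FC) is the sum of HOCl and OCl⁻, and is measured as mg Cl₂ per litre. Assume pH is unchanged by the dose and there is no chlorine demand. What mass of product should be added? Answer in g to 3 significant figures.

298 g

[OCl⁻]/[HOCl] = 10^(pH − pKa) = 10^(8.01 − 7.43) = 3.802; fraction as HOCl = 1/(1 + 3.802) = 0.2083.
Free chlorine required for 2.24 ppm HOCl: 2.24 / 0.2083 = 10.76 ppm.
FC to add: 10.76 − 0.6 = 10.16 mg/L as Cl₂.
Cl₂ equivalent: 10.16 mg/L × 18,300 L = 185.9 g.
Product at 62.3% available Cl: 185.9 / 0.623 = 298.3 g.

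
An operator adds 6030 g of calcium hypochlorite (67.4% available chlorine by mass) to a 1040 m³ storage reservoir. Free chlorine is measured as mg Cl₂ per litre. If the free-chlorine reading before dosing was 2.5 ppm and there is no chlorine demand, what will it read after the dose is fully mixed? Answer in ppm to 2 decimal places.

Volume: 1040 m³ = 1,040,000 L.
Available chlorine delivered: 6030 g × 0.674 = 4064 g as Cl₂.
Concentration rise: 4064 g / 1,040,000 L = 3.908 mg/L = 3.91 ppm.
Final FC: 2.5 + 3.91 = 6.41 ppm.

6.41 ppm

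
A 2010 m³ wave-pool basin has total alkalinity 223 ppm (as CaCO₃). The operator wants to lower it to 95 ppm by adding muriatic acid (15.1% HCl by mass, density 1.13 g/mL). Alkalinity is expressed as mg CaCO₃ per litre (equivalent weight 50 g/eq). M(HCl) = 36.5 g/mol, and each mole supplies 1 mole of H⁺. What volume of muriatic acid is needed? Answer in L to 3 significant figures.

Volume: 2010 m³ = 2,010,000 L.
Alkalinity to neutralize: (223 − 95) = 128 mg/L as CaCO₃ × 2,010,000 L = 257,300 g as CaCO₃.
Equivalents of H⁺ required: 257,300 ÷ 50 g/eq = 5146 eq = 5146 mol HCl.
Mass of HCl: 5146 × 36.5 = 187,800 g.
Mass of 15.1% solution: 187,800 / 0.151 = 1,244,000 g.
Volume: 1,244,000 g ÷ 1.13 g/mL = 1,101,000 mL.

1,100 L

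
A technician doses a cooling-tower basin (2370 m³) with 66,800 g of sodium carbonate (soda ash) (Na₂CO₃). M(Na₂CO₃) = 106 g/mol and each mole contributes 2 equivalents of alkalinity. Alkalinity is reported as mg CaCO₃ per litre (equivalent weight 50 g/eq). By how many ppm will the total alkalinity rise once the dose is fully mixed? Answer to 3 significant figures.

26.6 ppm

Volume: 2370 m³ = 2,370,000 L.
Moles of Na₂CO₃: 66,800 g ÷ 106 g/mol = 630.2 mol → 1260 eq of alkalinity.
As CaCO₃: 1260 eq × 50 g/eq = 63,020 g.
Rise: 63,020 g / 2,370,000 L × 1000 = 26.59 mg/L.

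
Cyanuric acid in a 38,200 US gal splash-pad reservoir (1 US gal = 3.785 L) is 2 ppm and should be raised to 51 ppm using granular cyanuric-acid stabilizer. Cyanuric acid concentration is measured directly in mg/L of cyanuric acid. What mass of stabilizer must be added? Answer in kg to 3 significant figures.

7.08 kg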